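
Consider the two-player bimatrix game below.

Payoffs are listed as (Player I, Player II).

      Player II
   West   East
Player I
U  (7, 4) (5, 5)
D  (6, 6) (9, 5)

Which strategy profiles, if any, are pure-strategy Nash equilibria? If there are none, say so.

There is no pure-strategy Nash equilibrium.

Player I against West: payoffs 7, 6 → best response U.
Player I against East: payoffs 5, 9 → best response D.
Player II against U: payoffs 4, 5 → best response East.
Player II against D: payoffs 6, 5 → best response West.
No profile is a mutual best response for all players.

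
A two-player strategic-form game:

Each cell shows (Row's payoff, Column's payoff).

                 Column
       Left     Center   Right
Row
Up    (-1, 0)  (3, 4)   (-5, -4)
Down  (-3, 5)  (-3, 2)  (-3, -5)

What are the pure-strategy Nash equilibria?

Pure NE: (Up, Center)

Mark each player's best response to every combination of opponents' strategies; a profile where every player is best-responding is a pure Nash equilibrium.
Row against Left: payoffs -1, -3 → best response Up.
Row against Center: payoffs 3, -3 → best response Up.
Row against Right: payoffs -5, -3 → best response Down.
Column against Up: payoffs 0, 4, -4 → best response Center.
Column against Down: payoffs 5, 2, -5 → best response Left.
Mutual best responses: (Up, Center).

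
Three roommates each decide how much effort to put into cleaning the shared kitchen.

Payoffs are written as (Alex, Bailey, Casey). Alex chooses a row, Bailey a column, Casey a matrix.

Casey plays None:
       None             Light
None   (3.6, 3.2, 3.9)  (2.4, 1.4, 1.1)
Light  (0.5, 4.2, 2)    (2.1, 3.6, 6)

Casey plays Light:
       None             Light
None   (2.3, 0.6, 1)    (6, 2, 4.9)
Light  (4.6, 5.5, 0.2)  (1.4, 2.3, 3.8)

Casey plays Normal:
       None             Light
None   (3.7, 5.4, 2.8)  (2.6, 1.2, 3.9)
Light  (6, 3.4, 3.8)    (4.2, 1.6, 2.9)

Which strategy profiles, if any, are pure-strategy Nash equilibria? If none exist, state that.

(None, None, None): Alex gets 3.6, best alternative 0.5; Bailey gets 3.2, best alternative 1.4; Casey gets 3.9, best alternative 2.8. No profitable deviation — NE.
(None, None, Light): Alex can switch to Light (2.3 → 4.6). Not NE.
(None, None, Normal): Alex can switch to Light (3.7 → 6). Not NE.
(None, Light, None): Bailey can switch to None (1.4 → 3.2). Not NE.
(None, Light, Light): Alex gets 6, best alternative 1.4; Bailey gets 2, best alternative 0.6; Casey gets 4.9, best alternative 3.9. No profitable deviation — NE.
(None, Light, Normal): Alex can switch to Light (2.6 → 4.2). Not NE.
(Light, None, None): Alex can switch to None (0.5 → 3.6). Not NE.
(Light, None, Light): Casey can switch to None (0.2 → 2). Not NE.
(Light, None, Normal): Alex gets 6, best alternative 3.7; Bailey gets 3.4, best alternative 1.6; Casey gets 3.8, best alternative 2. No profitable deviation — NE.
(Light, Light, None): Alex can switch to None (2.1 → 2.4). Not NE.
(Light, Light, Light): Alex can switch to None (1.4 → 6). Not NE.
(Light, Light, Normal): Bailey can switch to None (1.6 → 3.4). Not NE.

Pure-strategy Nash equilibria: (None, None, None); (None, Light, Light); (Light, None, Normal)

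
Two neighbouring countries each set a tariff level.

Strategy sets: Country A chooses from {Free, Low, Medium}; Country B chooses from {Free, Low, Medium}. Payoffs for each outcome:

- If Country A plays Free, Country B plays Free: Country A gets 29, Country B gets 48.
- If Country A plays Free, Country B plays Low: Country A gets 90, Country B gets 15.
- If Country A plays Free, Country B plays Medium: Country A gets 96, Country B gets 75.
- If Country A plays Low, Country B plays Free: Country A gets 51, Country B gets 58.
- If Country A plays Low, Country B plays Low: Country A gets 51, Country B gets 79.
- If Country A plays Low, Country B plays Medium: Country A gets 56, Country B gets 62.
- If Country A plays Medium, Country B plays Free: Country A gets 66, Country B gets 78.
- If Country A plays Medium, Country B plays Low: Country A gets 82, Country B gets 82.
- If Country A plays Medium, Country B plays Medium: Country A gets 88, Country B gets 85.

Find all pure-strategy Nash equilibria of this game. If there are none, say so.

(Free, Medium)

Check each profile: it is a Nash equilibrium iff no player can strictly gain by switching unilaterally.
(Free, Free): Country A can switch to Low (29 → 51). Not NE.
(Free, Low): Country B can switch to Free (15 → 48). Not NE.
(Free, Medium): Country A gets 96, best alternative 88; Country B gets 75, best alternative 48. No profitable deviation — NE.
(Low, Free): Country A can switch to Medium (51 → 66). Not NE.
(Low, Low): Country A can switch to Free (51 → 90). Not NE.
(Low, Medium): Country A can switch to Free (56 → 96). Not NE.
(Medium, Free): Country B can switch to Low (78 → 82). Not NE.
(The remaining 2 profiles each have a profitable deviation by the same check.)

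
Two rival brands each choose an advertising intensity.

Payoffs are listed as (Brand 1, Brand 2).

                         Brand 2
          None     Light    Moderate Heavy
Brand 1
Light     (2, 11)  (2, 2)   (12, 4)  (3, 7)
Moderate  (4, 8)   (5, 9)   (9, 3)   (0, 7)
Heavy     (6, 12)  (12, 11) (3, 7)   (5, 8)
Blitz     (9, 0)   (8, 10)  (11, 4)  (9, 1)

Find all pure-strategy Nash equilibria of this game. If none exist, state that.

(Light, None): Brand 1 can switch to Moderate (2 → 4). Not NE.
(Light, Light): Brand 1 can switch to Moderate (2 → 5). Not NE.
(Light, Moderate): Brand 2 can switch to None (4 → 11). Not NE.
(Light, Heavy): Brand 1 can switch to Heavy (3 → 5). Not NE.
(Moderate, None): Brand 1 can switch to Heavy (4 → 6). Not NE.
(Moderate, Light): Brand 1 can switch to Heavy (5 → 12). Not NE.
(The remaining 10 profiles each have a profitable deviation by the same check.)

none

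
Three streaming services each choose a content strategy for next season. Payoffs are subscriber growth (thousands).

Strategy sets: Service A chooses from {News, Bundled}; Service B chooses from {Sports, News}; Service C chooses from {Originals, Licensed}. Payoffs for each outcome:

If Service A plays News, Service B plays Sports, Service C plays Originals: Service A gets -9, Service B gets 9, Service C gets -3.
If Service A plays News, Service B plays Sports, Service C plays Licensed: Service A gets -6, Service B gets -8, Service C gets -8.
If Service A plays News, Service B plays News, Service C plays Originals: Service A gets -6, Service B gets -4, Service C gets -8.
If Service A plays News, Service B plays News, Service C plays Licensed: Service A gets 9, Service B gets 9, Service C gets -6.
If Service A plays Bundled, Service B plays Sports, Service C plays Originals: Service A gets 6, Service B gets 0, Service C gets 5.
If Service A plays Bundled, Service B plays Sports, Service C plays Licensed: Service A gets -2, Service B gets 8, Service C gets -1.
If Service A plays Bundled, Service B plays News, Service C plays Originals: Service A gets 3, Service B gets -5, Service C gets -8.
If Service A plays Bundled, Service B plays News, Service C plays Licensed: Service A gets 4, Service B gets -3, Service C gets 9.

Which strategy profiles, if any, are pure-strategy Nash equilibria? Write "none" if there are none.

The pure Nash equilibria are (News, News, Licensed); (Bundled, Sports, Originals).

Service A against (Sports, Originals): payoffs -9, 6 → best response Bundled.
Service A against (Sports, Licensed): payoffs -6, -2 → best response Bundled.
Service A against (News, Originals): payoffs -6, 3 → best response Bundled.
Service A against (News, Licensed): payoffs 9, 4 → best response News.
Service B against (News, Originals): payoffs 9, -4 → best response Sports.
Service B against (News, Licensed): payoffs -8, 9 → best response News.
Service B against (Bundled, Originals): payoffs 0, -5 → best response Sports.
Service B against (Bundled, Licensed): payoffs 8, -3 → best response Sports.
Service C against (News, Sports): payoffs -3, -8 → best response Originals.
Service C against (News, News): payoffs -8, -6 → best response Licensed.
Service C against (Bundled, Sports): payoffs 5, -1 → best response Originals.
Service C against (Bundled, News): payoffs -8, 9 → best response Licensed.
Mutual best responses: (News, News, Licensed); (Bundled, Sports, Originals).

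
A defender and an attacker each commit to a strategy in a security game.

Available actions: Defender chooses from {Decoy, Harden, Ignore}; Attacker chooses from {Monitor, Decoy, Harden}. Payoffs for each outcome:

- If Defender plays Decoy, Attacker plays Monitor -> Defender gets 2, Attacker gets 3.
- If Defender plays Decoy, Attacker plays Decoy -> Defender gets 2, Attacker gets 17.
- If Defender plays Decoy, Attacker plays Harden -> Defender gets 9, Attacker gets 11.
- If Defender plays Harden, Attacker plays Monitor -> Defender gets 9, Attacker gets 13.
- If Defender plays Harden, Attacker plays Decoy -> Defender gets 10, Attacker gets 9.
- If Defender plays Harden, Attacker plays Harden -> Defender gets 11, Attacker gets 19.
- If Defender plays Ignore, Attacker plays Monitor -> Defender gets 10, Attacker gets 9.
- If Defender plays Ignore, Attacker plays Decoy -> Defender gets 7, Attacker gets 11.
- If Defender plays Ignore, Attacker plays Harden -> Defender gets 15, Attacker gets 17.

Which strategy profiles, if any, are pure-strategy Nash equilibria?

(Ignore, Harden)

(Decoy, Monitor): Defender can switch to Harden (2 → 9). Not NE.
(Decoy, Decoy): Defender can switch to Harden (2 → 10). Not NE.
(Decoy, Harden): Defender can switch to Harden (9 → 11). Not NE.
(Harden, Monitor): Defender can switch to Ignore (9 → 10). Not NE.
(Harden, Decoy): Attacker can switch to Monitor (9 → 13). Not NE.
(Harden, Harden): Defender can switch to Ignore (11 → 15). Not NE.
(Ignore, Harden): Defender gets 15, best alternative 11; Attacker gets 17, best alternative 11. No profitable deviation — NE.
(The remaining 2 profiles each have a profitable deviation by the same check.)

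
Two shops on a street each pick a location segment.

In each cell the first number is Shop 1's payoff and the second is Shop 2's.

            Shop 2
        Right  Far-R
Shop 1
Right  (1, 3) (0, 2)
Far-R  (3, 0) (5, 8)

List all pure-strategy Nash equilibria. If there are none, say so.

For each player, find the best response to each opponent profile; mutual best responses are the pure NE.
Shop 1 against Right: payoffs 1, 3 → best response Far-R.
Shop 1 against Far-R: payoffs 0, 5 → best response Far-R.
Shop 2 against Right: payoffs 3, 2 → best response Right.
Shop 2 against Far-R: payoffs 0, 8 → best response Far-R.
Mutual best responses: (Far-R, Far-R).

(Far-R, Far-R)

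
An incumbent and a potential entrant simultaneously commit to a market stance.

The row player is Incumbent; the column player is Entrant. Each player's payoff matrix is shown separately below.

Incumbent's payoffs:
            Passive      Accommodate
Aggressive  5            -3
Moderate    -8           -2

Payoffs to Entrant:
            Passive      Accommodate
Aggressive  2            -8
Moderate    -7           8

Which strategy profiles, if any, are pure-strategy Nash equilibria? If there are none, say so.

The pure Nash equilibria are (Aggressive, Passive), (Moderate, Accommodate).

Check each profile: it is a Nash equilibrium iff no player can strictly gain by switching unilaterally.
(Aggressive, Passive): Incumbent gets 5, best alternative -8; Entrant gets 2, best alternative -8. No profitable deviation — NE.
(Aggressive, Accommodate): Incumbent can switch to Moderate (-3 → -2). Not NE.
(Moderate, Passive): Incumbent can switch to Aggressive (-8 → 5). Not NE.
(Moderate, Accommodate): Incumbent gets -2, best alternative -3; Entrant gets 8, best alternative -7. No profitable deviation — NE.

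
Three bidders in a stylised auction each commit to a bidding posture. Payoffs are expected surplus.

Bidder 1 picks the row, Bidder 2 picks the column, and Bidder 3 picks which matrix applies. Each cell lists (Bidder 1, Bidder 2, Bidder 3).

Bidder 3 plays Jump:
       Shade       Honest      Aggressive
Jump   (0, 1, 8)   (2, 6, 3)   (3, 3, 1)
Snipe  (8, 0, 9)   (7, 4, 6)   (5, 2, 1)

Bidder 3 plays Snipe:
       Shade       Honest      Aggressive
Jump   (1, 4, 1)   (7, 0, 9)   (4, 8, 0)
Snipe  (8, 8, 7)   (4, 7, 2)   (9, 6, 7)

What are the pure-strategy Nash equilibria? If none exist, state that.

Bidder 1 against (Shade, Jump): payoffs 0, 8 → best response Snipe.
Bidder 1 against (Shade, Snipe): payoffs 1, 8 → best response Snipe.
Bidder 1 against (Honest, Jump): payoffs 2, 7 → best response Snipe.
Bidder 1 against (Honest, Snipe): payoffs 7, 4 → best response Jump.
Bidder 1 against (Aggressive, Jump): payoffs 3, 5 → best response Snipe.
Bidder 1 against (Aggressive, Snipe): payoffs 4, 9 → best response Snipe.
Bidder 2 against (Jump, Jump): payoffs 1, 6, 3 → best response Honest.
Bidder 2 against (Jump, Snipe): payoffs 4, 0, 8 → best response Aggressive.
Bidder 2 against (Snipe, Jump): payoffs 0, 4, 2 → best response Honest.
Bidder 2 against (Snipe, Snipe): payoffs 8, 7, 6 → best response Shade.
Bidder 3 against (Jump, Shade): payoffs 8, 1 → best response Jump.
Bidder 3 against (Jump, Honest): payoffs 3, 9 → best response Snipe.
Bidder 3 against (Jump, Aggressive): payoffs 1, 0 → best response Jump.
Bidder 3 against (Snipe, Shade): payoffs 9, 7 → best response Jump.
Bidder 3 against (Snipe, Honest): payoffs 6, 2 → best response Jump.
Bidder 3 against (Snipe, Aggressive): payoffs 1, 7 → best response Snipe.
Mutual best responses: (Snipe, Honest, Jump).

Pure NE: (Snipe, Honest, Jump)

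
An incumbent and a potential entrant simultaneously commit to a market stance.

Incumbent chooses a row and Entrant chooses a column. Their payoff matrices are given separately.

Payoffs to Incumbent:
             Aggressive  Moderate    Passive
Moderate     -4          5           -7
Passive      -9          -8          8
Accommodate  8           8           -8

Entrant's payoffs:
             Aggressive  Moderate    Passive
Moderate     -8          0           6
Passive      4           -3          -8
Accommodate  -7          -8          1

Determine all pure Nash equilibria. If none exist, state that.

For each player, find the best response to each opponent profile; mutual best responses are the pure NE.
Incumbent against Aggressive: payoffs -4, -9, 8 → best response Accommodate.
Incumbent against Moderate: payoffs 5, -8, 8 → best response Accommodate.
Incumbent against Passive: payoffs -7, 8, -8 → best response Passive.
Entrant against Moderate: payoffs -8, 0, 6 → best response Passive.
Entrant against Passive: payoffs 4, -3, -8 → best response Aggressive.
Entrant against Accommodate: payoffs -7, -8, 1 → best response Passive.
No profile is a mutual best response for all players.

none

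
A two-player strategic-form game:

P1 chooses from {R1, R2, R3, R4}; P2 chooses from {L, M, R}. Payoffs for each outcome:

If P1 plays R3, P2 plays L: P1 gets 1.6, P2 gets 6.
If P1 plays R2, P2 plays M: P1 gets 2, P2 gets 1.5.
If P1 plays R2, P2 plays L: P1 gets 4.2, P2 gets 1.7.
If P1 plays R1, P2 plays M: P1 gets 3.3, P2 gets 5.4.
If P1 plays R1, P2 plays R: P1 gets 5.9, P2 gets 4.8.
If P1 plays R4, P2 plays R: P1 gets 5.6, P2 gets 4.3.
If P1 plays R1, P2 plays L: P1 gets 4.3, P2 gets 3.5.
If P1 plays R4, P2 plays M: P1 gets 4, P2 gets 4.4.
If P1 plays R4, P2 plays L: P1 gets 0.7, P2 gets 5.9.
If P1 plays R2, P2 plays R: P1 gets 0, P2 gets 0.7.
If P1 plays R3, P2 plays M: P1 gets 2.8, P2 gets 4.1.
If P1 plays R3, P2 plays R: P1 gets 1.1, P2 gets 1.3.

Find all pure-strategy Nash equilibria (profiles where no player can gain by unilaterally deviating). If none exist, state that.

For each player, find the best response to each opponent profile; mutual best responses are the pure NE.
P1 against L: payoffs 4.3, 4.2, 1.6, 0.7 → best response R1.
P1 against M: payoffs 3.3, 2, 2.8, 4 → best response R4.
P1 against R: payoffs 5.9, 0, 1.1, 5.6 → best response R1.
P2 against R1: payoffs 3.5, 5.4, 4.8 → best response M.
P2 against R2: payoffs 1.7, 1.5, 0.7 → best response L.
P2 against R3: payoffs 6, 4.1, 1.3 → best response L.
P2 against R4: payoffs 5.9, 4.4, 4.3 → best response L.
No profile is a mutual best response for all players.

This game has no pure Nash equilibrium.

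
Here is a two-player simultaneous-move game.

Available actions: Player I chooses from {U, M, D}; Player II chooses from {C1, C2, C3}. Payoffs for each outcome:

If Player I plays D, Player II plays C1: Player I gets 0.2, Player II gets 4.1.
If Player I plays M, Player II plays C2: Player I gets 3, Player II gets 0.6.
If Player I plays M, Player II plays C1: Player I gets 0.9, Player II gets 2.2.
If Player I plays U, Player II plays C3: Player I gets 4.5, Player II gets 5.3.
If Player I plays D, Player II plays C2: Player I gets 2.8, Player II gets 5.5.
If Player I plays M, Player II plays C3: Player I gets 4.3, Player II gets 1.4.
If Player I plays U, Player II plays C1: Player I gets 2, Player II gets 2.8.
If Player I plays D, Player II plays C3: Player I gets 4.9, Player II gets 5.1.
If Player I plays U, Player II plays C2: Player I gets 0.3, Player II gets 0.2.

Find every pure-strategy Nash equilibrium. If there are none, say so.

This game has no pure Nash equilibrium.

For each strategy profile, look for a profitable unilateral deviation.
(U, C1): Player II can switch to C3 (2.8 → 5.3). Not NE.
(U, C2): Player I can switch to M (0.3 → 3). Not NE.
(U, C3): Player I can switch to D (4.5 → 4.9). Not NE.
(M, C1): Player I can switch to U (0.9 → 2). Not NE.
(M, C2): Player II can switch to C1 (0.6 → 2.2). Not NE.
(M, C3): Player I can switch to U (4.3 → 4.5). Not NE.
(The remaining 3 profiles each have a profitable deviation by the same check.)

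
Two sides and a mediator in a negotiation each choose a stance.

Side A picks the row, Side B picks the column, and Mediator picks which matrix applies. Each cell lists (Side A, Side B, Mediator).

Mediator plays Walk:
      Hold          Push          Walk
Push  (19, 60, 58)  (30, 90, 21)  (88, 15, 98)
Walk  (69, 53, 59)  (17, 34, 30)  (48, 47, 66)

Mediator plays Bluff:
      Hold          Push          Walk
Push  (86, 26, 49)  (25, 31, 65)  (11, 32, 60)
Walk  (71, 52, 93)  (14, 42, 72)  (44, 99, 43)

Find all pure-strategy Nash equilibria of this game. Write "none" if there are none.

For each strategy profile, look for a profitable unilateral deviation.
(Push, Hold, Walk): Side A can switch to Walk (19 → 69). Not NE.
(Push, Hold, Bluff): Side B can switch to Push (26 → 31). Not NE.
(Push, Push, Walk): Mediator can switch to Bluff (21 → 65). Not NE.
(Push, Push, Bluff): Side B can switch to Walk (31 → 32). Not NE.
(Push, Walk, Walk): Side B can switch to Hold (15 → 60). Not NE.
(Push, Walk, Bluff): Side A can switch to Walk (11 → 44). Not NE.
(Walk, Hold, Walk): Mediator can switch to Bluff (59 → 93). Not NE.
(Walk, Hold, Bluff): Side A can switch to Push (71 → 86). Not NE.
(Walk, Push, Walk): Side A can switch to Push (17 → 30). Not NE.
(Walk, Push, Bluff): Side A can switch to Push (14 → 25). Not NE.
(The remaining 2 profiles each have a profitable deviation by the same check.)

There is no pure-strategy Nash equilibrium.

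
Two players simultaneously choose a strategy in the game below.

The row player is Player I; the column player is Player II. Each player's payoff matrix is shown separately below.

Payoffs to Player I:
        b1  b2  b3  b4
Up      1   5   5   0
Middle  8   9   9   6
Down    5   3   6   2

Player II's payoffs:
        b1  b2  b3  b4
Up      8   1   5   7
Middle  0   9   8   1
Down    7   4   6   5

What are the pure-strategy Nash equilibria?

Player I against b1: payoffs 1, 8, 5 → best response Middle.
Player I against b2: payoffs 5, 9, 3 → best response Middle.
Player I against b3: payoffs 5, 9, 6 → best response Middle.
Player I against b4: payoffs 0, 6, 2 → best response Middle.
Player II against Up: payoffs 8, 1, 5, 7 → best response b1.
Player II against Middle: payoffs 0, 9, 8, 1 → best response b2.
Player II against Down: payoffs 7, 4, 6, 5 → best response b1.
Mutual best responses: (Middle, b2).

Pure NE: (Middle, b2)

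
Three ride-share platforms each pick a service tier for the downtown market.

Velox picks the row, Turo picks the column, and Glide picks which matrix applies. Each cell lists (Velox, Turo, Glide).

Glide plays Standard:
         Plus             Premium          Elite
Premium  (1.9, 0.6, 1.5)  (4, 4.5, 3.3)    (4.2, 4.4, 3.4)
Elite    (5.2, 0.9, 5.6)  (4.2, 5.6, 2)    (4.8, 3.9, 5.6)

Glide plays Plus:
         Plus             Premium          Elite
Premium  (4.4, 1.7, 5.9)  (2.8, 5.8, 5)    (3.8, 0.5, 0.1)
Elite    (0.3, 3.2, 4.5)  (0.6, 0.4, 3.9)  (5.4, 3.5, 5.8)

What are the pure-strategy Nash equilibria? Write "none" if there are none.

Velox against (Plus, Standard): payoffs 1.9, 5.2 → best response Elite.
Velox against (Plus, Plus): payoffs 4.4, 0.3 → best response Premium.
Velox against (Premium, Standard): payoffs 4, 4.2 → best response Elite.
Velox against (Premium, Plus): payoffs 2.8, 0.6 → best response Premium.
Velox against (Elite, Standard): payoffs 4.2, 4.8 → best response Elite.
Velox against (Elite, Plus): payoffs 3.8, 5.4 → best response Elite.
Turo against (Premium, Standard): payoffs 0.6, 4.5, 4.4 → best response Premium.
Turo against (Premium, Plus): payoffs 1.7, 5.8, 0.5 → best response Premium.
Turo against (Elite, Standard): payoffs 0.9, 5.6, 3.9 → best response Premium.
Turo against (Elite, Plus): payoffs 3.2, 0.4, 3.5 → best response Elite.
Glide against (Premium, Plus): payoffs 1.5, 5.9 → best response Plus.
Glide against (Premium, Premium): payoffs 3.3, 5 → best response Plus.
Glide against (Premium, Elite): payoffs 3.4, 0.1 → best response Standard.
Glide against (Elite, Plus): payoffs 5.6, 4.5 → best response Standard.
Glide against (Elite, Premium): payoffs 2, 3.9 → best response Plus.
Glide against (Elite, Elite): payoffs 5.6, 5.8 → best response Plus.
Mutual best responses: (Premium, Premium, Plus); (Elite, Elite, Plus).

The pure Nash equilibria are (Premium, Premium, Plus), (Elite, Elite, Plus).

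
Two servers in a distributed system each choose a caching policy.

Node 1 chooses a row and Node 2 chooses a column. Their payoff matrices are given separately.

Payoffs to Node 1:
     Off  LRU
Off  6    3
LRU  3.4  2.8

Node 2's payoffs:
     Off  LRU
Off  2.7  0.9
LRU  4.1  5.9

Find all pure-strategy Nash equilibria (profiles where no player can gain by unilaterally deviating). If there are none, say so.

(Off, Off): Node 1 gets 6, best alternative 3.4; Node 2 gets 2.7, best alternative 0.9. No profitable deviation — NE.
(Off, LRU): Node 2 can switch to Off (0.9 → 2.7). Not NE.
(LRU, Off): Node 1 can switch to Off (3.4 → 6). Not NE.
(LRU, LRU): Node 1 can switch to Off (2.8 → 3). Not NE.

(Off, Off)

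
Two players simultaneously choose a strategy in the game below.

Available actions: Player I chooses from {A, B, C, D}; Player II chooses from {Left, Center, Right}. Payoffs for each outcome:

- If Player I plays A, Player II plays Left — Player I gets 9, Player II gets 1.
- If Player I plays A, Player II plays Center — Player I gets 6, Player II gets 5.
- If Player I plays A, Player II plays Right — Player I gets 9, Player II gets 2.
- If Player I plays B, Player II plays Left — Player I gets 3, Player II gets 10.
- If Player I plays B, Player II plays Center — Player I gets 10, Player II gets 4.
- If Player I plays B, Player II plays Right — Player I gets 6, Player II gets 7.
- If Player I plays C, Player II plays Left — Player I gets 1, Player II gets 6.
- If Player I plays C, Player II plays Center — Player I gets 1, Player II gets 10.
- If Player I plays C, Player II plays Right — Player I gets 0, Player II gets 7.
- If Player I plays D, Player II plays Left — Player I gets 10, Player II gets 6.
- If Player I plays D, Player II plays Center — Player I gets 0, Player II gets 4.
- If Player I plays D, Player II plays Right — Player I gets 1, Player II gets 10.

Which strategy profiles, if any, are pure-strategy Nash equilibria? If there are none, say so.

Mark each player's best response to every combination of opponents' strategies; a profile where every player is best-responding is a pure Nash equilibrium.
Player I against Left: payoffs 9, 3, 1, 10 → best response D.
Player I against Center: payoffs 6, 10, 1, 0 → best response B.
Player I against Right: payoffs 9, 6, 0, 1 → best response A.
Player II against A: payoffs 1, 5, 2 → best response Center.
Player II against B: payoffs 10, 4, 7 → best response Left.
Player II against C: payoffs 6, 10, 7 → best response Center.
Player II against D: payoffs 6, 4, 10 → best response Right.
No profile is a mutual best response for all players.

No pure-strategy Nash equilibrium.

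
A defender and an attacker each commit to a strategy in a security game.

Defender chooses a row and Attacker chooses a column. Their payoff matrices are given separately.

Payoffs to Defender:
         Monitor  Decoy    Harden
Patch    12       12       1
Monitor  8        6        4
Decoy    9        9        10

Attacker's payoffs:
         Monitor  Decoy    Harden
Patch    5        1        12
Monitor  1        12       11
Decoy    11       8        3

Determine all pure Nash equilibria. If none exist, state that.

This game has no pure Nash equilibrium.

(Patch, Monitor): Attacker can switch to Harden (5 → 12). Not NE.
(Patch, Decoy): Attacker can switch to Monitor (1 → 5). Not NE.
(Patch, Harden): Defender can switch to Monitor (1 → 4). Not NE.
(Monitor, Monitor): Defender can switch to Patch (8 → 12). Not NE.
(Monitor, Decoy): Defender can switch to Patch (6 → 12). Not NE.
(Monitor, Harden): Defender can switch to Decoy (4 → 10). Not NE.
(The remaining 3 profiles each have a profitable deviation by the same check.)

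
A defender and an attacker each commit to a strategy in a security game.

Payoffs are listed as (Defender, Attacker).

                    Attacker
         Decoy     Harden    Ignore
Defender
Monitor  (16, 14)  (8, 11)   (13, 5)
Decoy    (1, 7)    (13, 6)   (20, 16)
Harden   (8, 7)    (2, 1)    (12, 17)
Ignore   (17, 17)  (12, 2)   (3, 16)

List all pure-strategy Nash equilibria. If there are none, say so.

For each strategy profile, look for a profitable unilateral deviation.
(Monitor, Decoy): Defender can switch to Ignore (16 → 17). Not NE.
(Monitor, Harden): Defender can switch to Decoy (8 → 13). Not NE.
(Monitor, Ignore): Defender can switch to Decoy (13 → 20). Not NE.
(Decoy, Decoy): Defender can switch to Monitor (1 → 16). Not NE.
(Decoy, Harden): Attacker can switch to Decoy (6 → 7). Not NE.
(Decoy, Ignore): Defender gets 20, best alternative 13; Attacker gets 16, best alternative 7. No profitable deviation — NE.
(Harden, Decoy): Defender can switch to Monitor (8 → 16). Not NE.
(Harden, Harden): Defender can switch to Monitor (2 → 8). Not NE.
(Harden, Ignore): Defender can switch to Monitor (12 → 13). Not NE.
(Ignore, Decoy): Defender gets 17, best alternative 16; Attacker gets 17, best alternative 16. No profitable deviation — NE.
(Ignore, Harden): Defender can switch to Decoy (12 → 13). Not NE.
(Ignore, Ignore): Defender can switch to Monitor (3 → 13). Not NE.

The pure Nash equilibria are (Decoy, Ignore), (Ignore, Decoy).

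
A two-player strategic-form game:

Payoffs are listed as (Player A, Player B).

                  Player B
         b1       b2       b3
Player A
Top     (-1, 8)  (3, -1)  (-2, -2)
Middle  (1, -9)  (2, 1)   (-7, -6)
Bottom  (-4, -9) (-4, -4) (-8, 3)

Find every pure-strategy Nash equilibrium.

This game has no pure Nash equilibrium.

Player A against b1: payoffs -1, 1, -4 → best response Middle.
Player A against b2: payoffs 3, 2, -4 → best response Top.
Player A against b3: payoffs -2, -7, -8 → best response Top.
Player B against Top: payoffs 8, -1, -2 → best response b1.
Player B against Middle: payoffs -9, 1, -6 → best response b2.
Player B against Bottom: payoffs -9, -4, 3 → best response b3.
No profile is a mutual best response for all players.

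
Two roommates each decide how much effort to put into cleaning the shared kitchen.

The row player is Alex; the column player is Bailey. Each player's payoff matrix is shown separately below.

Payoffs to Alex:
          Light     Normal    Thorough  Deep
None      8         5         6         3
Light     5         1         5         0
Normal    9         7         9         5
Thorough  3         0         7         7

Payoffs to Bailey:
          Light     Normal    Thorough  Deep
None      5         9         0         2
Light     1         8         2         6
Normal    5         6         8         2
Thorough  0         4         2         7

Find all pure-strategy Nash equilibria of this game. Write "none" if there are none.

Alex against Light: payoffs 8, 5, 9, 3 → best response Normal.
Alex against Normal: payoffs 5, 1, 7, 0 → best response Normal.
Alex against Thorough: payoffs 6, 5, 9, 7 → best response Normal.
Alex against Deep: payoffs 3, 0, 5, 7 → best response Thorough.
Bailey against None: payoffs 5, 9, 0, 2 → best response Normal.
Bailey against Light: payoffs 1, 8, 2, 6 → best response Normal.
Bailey against Normal: payoffs 5, 6, 8, 2 → best response Thorough.
Bailey against Thorough: payoffs 0, 4, 2, 7 → best response Deep.
Mutual best responses: (Normal, Thorough); (Thorough, Deep).

(Normal, Thorough), (Thorough, Deep)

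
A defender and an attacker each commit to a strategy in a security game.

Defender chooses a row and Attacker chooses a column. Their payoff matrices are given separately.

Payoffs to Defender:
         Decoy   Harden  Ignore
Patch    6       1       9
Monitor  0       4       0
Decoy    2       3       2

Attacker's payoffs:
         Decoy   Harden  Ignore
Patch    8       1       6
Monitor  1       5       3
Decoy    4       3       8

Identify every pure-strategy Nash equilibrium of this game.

Pure-strategy Nash equilibria: (Patch, Decoy); (Monitor, Harden)

(Patch, Decoy): Defender gets 6, best alternative 2; Attacker gets 8, best alternative 6. No profitable deviation — NE.
(Patch, Harden): Defender can switch to Monitor (1 → 4). Not NE.
(Patch, Ignore): Attacker can switch to Decoy (6 → 8). Not NE.
(Monitor, Decoy): Defender can switch to Patch (0 → 6). Not NE.
(Monitor, Harden): Defender gets 4, best alternative 3; Attacker gets 5, best alternative 3. No profitable deviation — NE.
(Monitor, Ignore): Defender can switch to Patch (0 → 9). Not NE.
(Decoy, Decoy): Defender can switch to Patch (2 → 6). Not NE.
(Decoy, Harden): Defender can switch to Monitor (3 → 4). Not NE.
(Decoy, Ignore): Defender can switch to Patch (2 → 9). Not NE.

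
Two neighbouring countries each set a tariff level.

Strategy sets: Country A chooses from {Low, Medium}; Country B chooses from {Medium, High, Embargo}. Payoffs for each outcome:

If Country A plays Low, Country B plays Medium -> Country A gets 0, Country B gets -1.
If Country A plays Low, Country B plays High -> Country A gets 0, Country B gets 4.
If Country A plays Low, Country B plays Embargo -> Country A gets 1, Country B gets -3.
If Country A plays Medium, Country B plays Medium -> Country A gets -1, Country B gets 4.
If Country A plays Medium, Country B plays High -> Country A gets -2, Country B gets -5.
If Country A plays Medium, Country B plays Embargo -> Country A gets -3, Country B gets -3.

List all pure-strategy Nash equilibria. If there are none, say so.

(Low, High)

Mark each player's best response to every combination of opponents' strategies; a profile where every player is best-responding is a pure Nash equilibrium.
Country A against Medium: payoffs 0, -1 → best response Low.
Country A against High: payoffs 0, -2 → best response Low.
Country A against Embargo: payoffs 1, -3 → best response Low.
Country B against Low: payoffs -1, 4, -3 → best response High.
Country B against Medium: payoffs 4, -5, -3 → best response Medium.
Mutual best responses: (Low, High).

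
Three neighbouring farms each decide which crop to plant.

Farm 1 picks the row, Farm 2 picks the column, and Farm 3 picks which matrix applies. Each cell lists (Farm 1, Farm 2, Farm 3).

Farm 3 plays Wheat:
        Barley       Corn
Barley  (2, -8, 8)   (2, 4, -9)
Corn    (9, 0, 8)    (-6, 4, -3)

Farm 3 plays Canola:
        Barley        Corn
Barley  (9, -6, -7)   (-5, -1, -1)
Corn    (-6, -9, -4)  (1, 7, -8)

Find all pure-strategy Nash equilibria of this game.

For each strategy profile, look for a profitable unilateral deviation.
(Barley, Barley, Wheat): Farm 1 can switch to Corn (2 → 9). Not NE.
(Barley, Barley, Canola): Farm 2 can switch to Corn (-6 → -1). Not NE.
(Barley, Corn, Wheat): Farm 3 can switch to Canola (-9 → -1). Not NE.
(Barley, Corn, Canola): Farm 1 can switch to Corn (-5 → 1). Not NE.
(Corn, Barley, Wheat): Farm 2 can switch to Corn (0 → 4). Not NE.
(Corn, Barley, Canola): Farm 1 can switch to Barley (-6 → 9). Not NE.
(The remaining 2 profiles each have a profitable deviation by the same check.)

This game has no pure Nash equilibrium.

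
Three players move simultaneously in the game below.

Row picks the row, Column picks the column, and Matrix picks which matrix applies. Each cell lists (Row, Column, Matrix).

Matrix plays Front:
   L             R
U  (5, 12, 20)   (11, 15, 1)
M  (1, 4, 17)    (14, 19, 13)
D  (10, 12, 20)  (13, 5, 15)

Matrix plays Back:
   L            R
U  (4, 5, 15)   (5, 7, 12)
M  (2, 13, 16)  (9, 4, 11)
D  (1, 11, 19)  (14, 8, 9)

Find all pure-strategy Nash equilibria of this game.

(U, L, Front): Row can switch to D (5 → 10). Not NE.
(U, L, Back): Column can switch to R (5 → 7). Not NE.
(U, R, Front): Row can switch to M (11 → 14). Not NE.
(U, R, Back): Row can switch to M (5 → 9). Not NE.
(M, L, Front): Row can switch to U (1 → 5). Not NE.
(M, L, Back): Row can switch to U (2 → 4). Not NE.
(M, R, Front): Row gets 14, best alternative 13; Column gets 19, best alternative 4; Matrix gets 13, best alternative 11. No profitable deviation — NE.
(M, R, Back): Row can switch to D (9 → 14). Not NE.
(D, L, Front): Row gets 10, best alternative 5; Column gets 12, best alternative 5; Matrix gets 20, best alternative 19. No profitable deviation — NE.
(D, L, Back): Row can switch to U (1 → 4). Not NE.
(D, R, Front): Row can switch to M (13 → 14). Not NE.
(D, R, Back): Column can switch to L (8 → 11). Not NE.

(M, R, Front); (D, L, Front)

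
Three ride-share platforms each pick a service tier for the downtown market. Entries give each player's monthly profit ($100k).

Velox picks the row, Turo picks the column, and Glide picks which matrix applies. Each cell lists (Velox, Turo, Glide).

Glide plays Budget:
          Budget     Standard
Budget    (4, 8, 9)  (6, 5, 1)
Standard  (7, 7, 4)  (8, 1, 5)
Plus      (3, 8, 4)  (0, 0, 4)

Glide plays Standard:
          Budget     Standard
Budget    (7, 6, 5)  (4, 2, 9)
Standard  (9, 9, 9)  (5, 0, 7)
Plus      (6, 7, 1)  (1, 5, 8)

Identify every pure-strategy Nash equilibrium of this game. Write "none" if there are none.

The unique pure-strategy Nash equilibrium is (Standard, Budget, Standard).

Velox against (Budget, Budget): payoffs 4, 7, 3 → best response Standard.
Velox against (Budget, Standard): payoffs 7, 9, 6 → best response Standard.
Velox against (Standard, Budget): payoffs 6, 8, 0 → best response Standard.
Velox against (Standard, Standard): payoffs 4, 5, 1 → best response Standard.
Turo against (Budget, Budget): payoffs 8, 5 → best response Budget.
Turo against (Budget, Standard): payoffs 6, 2 → best response Budget.
Turo against (Standard, Budget): payoffs 7, 1 → best response Budget.
Turo against (Standard, Standard): payoffs 9, 0 → best response Budget.
Turo against (Plus, Budget): payoffs 8, 0 → best response Budget.
Turo against (Plus, Standard): payoffs 7, 5 → best response Budget.
Glide against (Budget, Budget): payoffs 9, 5 → best response Budget.
Glide against (Budget, Standard): payoffs 1, 9 → best response Standard.
Glide against (Standard, Budget): payoffs 4, 9 → best response Standard.
Glide against (Standard, Standard): payoffs 5, 7 → best response Standard.
Glide against (Plus, Budget): payoffs 4, 1 → best response Budget.
Glide against (Plus, Standard): payoffs 4, 8 → best response Standard.
Mutual best responses: (Standard, Budget, Standard).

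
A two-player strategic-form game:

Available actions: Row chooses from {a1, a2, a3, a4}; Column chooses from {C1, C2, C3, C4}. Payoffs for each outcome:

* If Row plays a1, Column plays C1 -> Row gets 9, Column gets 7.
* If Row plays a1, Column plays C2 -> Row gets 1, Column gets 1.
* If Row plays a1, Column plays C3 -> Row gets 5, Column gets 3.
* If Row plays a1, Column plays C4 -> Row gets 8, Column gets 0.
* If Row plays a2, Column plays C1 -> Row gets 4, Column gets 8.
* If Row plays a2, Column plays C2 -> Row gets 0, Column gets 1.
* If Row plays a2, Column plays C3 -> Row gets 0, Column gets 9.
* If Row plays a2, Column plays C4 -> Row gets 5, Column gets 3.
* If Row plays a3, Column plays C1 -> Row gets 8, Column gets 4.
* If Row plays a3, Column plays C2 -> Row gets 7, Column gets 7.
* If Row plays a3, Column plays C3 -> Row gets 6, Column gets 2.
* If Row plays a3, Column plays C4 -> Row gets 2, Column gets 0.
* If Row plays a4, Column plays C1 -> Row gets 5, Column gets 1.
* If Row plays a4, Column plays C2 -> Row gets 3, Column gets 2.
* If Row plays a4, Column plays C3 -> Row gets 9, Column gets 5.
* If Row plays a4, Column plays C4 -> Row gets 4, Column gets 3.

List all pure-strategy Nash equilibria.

(a1, C1): Row gets 9, best alternative 8; Column gets 7, best alternative 3. No profitable deviation — NE.
(a1, C2): Row can switch to a3 (1 → 7). Not NE.
(a1, C3): Row can switch to a3 (5 → 6). Not NE.
(a1, C4): Column can switch to C1 (0 → 7). Not NE.
(a2, C1): Row can switch to a1 (4 → 9). Not NE.
(a2, C2): Row can switch to a1 (0 → 1). Not NE.
(a2, C3): Row can switch to a1 (0 → 5). Not NE.
(a3, C2): Row gets 7, best alternative 3; Column gets 7, best alternative 4. No profitable deviation — NE.
(a4, C3): Row gets 9, best alternative 6; Column gets 5, best alternative 3. No profitable deviation — NE.
(The remaining 7 profiles each have a profitable deviation by the same check.)

The pure Nash equilibria are (a1, C1); (a3, C2); (a4, C3).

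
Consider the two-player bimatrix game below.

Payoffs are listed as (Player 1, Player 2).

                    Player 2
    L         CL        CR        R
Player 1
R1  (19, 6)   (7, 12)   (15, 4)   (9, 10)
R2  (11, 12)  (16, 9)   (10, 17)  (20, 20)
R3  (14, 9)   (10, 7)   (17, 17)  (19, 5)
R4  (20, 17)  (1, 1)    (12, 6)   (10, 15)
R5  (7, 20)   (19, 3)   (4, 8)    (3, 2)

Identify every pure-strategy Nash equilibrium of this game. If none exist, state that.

Player 1 against L: payoffs 19, 11, 14, 20, 7 → best response R4.
Player 1 against CL: payoffs 7, 16, 10, 1, 19 → best response R5.
Player 1 against CR: payoffs 15, 10, 17, 12, 4 → best response R3.
Player 1 against R: payoffs 9, 20, 19, 10, 3 → best response R2.
Player 2 against R1: payoffs 6, 12, 4, 10 → best response CL.
Player 2 against R2: payoffs 12, 9, 17, 20 → best response R.
Player 2 against R3: payoffs 9, 7, 17, 5 → best response CR.
Player 2 against R4: payoffs 17, 1, 6, 15 → best response L.
Player 2 against R5: payoffs 20, 3, 8, 2 → best response L.
Mutual best responses: (R2, R); (R3, CR); (R4, L).

Pure-strategy Nash equilibria: (R2, R) and (R3, CR) and (R4, L)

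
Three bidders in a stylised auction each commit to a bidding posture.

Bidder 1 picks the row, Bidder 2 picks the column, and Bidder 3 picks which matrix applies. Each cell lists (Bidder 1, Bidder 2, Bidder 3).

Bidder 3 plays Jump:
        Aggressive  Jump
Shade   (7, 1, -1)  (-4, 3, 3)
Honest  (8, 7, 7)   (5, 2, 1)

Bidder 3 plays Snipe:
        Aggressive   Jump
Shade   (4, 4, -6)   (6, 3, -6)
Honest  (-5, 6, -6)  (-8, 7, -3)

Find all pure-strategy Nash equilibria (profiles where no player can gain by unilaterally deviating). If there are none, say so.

(Shade, Aggressive, Jump): Bidder 1 can switch to Honest (7 → 8). Not NE.
(Shade, Aggressive, Snipe): Bidder 3 can switch to Jump (-6 → -1). Not NE.
(Shade, Jump, Jump): Bidder 1 can switch to Honest (-4 → 5). Not NE.
(Shade, Jump, Snipe): Bidder 2 can switch to Aggressive (3 → 4). Not NE.
(Honest, Aggressive, Jump): Bidder 1 gets 8, best alternative 7; Bidder 2 gets 7, best alternative 2; Bidder 3 gets 7, best alternative -6. No profitable deviation — NE.
(Honest, Aggressive, Snipe): Bidder 1 can switch to Shade (-5 → 4). Not NE.
(Honest, Jump, Jump): Bidder 2 can switch to Aggressive (2 → 7). Not NE.
(Honest, Jump, Snipe): Bidder 1 can switch to Shade (-8 → 6). Not NE.

(Honest, Aggressive, Jump)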